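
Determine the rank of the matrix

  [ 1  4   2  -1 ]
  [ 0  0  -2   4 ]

rank = 2

r2 → -1/2·r2
  [ 1  4  2  -1 ]
  [ 0  0  1  -2 ]
r1 → r1 − 2·r2
  [ 1  4  0   3 ]
  [ 0  0  1  -2 ]
The reduced form has 2 nonzero rows.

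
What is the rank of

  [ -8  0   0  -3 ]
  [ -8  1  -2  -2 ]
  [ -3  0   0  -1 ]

Multiply R1 by -1/8.
  [  1  0   0  3/8 ]
  [ -8  1  -2   -2 ]
  [ -3  0   0   -1 ]
Add 8 times R1 to R2.
  [  1  0   0  3/8 ]
  [  0  1  -2    1 ]
  [ -3  0   0   -1 ]
Add 3 times R1 to R3.
  [ 1  0   0  3/8 ]
  [ 0  1  -2    1 ]
  [ 0  0   0  1/8 ]
Multiply R3 by 8.
  [ 1  0   0  3/8 ]
  [ 0  1  -2    1 ]
  [ 0  0   0    1 ]
Subtract R3 from R2.
  [ 1  0   0  3/8 ]
  [ 0  1  -2    0 ]
  [ 0  0   0    1 ]
Subtract 3/8 times R3 from R1.
  [ 1  0   0  0 ]
  [ 0  1  -2  0 ]
  [ 0  0   0  1 ]
The reduced form has 3 nonzero rows.

rank = 3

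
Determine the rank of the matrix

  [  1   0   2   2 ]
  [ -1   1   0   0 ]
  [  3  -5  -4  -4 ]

R2 -> R2 + R1
  [ 1   0   2   2 ]
  [ 0   1   2   2 ]
  [ 3  -5  -4  -4 ]
R3 -> R3 − 3·R1
  [ 1   0    2    2 ]
  [ 0   1    2    2 ]
  [ 0  -5  -10  -10 ]
R3 -> R3 + 5·R2
  [ 1  0  2  2 ]
  [ 0  1  2  2 ]
  [ 0  0  0  0 ]
The reduced form has 2 nonzero rows.

rank = 2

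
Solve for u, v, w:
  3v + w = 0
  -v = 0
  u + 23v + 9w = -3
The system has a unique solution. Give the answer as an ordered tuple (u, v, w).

(-3, 0, 0)

Form the augmented matrix and row-reduce:
  [ 0   3  1  |   0 ]
  [ 0  -1  0  |   0 ]
  [ 1  23  9  |  -3 ]
Swap R1 and R3.
  [ 1  23  9  |  -3 ]
  [ 0  -1  0  |   0 ]
  [ 0   3  1  |   0 ]
Multiply R2 by -1.
  [ 1  23  9  |  -3 ]
  [ 0   1  0  |   0 ]
  [ 0   3  1  |   0 ]
Subtract 3 times R2 from R3.
  [ 1  23  9  |  -3 ]
  [ 0   1  0  |   0 ]
  [ 0   0  1  |   0 ]
Subtract 9 times R3 from R1.
  [ 1  23  0  |  -3 ]
  [ 0   1  0  |   0 ]
  [ 0   0  1  |   0 ]
Subtract 23 times R2 from R1.
  [ 1  0  0  |  -3 ]
  [ 0  1  0  |   0 ]
  [ 0  0  1  |   0 ]
Reading off the last column: u = -3, v = 0, w = 0.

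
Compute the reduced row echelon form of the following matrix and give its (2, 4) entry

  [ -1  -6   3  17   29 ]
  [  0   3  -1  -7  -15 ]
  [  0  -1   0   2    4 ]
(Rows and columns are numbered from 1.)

Multiply ρ1 by -1.
Multiply ρ2 by 1/3.
Add ρ2 to ρ3.
Multiply ρ3 by -3.
Add 1/3 times ρ3 to ρ2.
Add 3 times ρ3 to ρ1.
Subtract 6 times ρ2 from ρ1.

-2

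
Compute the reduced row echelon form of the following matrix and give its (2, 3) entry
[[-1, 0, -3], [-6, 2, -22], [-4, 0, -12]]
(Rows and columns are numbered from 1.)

r1 ← -1·r1
r2 ← r2 + 6·r1
r3 ← r3 + 4·r1
r2 ← 1/2·r2

-2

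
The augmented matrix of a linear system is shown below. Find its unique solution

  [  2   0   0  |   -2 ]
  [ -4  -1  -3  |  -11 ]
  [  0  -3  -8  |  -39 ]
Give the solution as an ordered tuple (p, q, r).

(-1, -3, 6)

r1 ← 1/2·r1
  [  1   0   0  |   -1 ]
  [ -4  -1  -3  |  -11 ]
  [  0  -3  -8  |  -39 ]
r2 ← r2 + 4·r1
  [ 1   0   0  |   -1 ]
  [ 0  -1  -3  |  -15 ]
  [ 0  -3  -8  |  -39 ]
r2 ← -1·r2
  [ 1   0   0  |   -1 ]
  [ 0   1   3  |   15 ]
  [ 0  -3  -8  |  -39 ]
r3 ← r3 + 3·r2
  [ 1  0  0  |  -1 ]
  [ 0  1  3  |  15 ]
  [ 0  0  1  |   6 ]
r2 ← r2 − 3·r3
  [ 1  0  0  |  -1 ]
  [ 0  1  0  |  -3 ]
  [ 0  0  1  |   6 ]
Reading off the last column: p = -1, q = -3, r = 6.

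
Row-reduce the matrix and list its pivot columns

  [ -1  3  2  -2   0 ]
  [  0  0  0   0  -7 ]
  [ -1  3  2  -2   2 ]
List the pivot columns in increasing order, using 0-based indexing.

0, 4

r1 ← -1·r1
  [  1  -3  -2   2   0 ]
  [  0   0   0   0  -7 ]
  [ -1   3   2  -2   2 ]
r3 ← r3 + r1
  [ 1  -3  -2  2   0 ]
  [ 0   0   0  0  -7 ]
  [ 0   0   0  0   2 ]
r2 ← -1/7·r2
  [ 1  -3  -2  2  0 ]
  [ 0   0   0  0  1 ]
  [ 0   0   0  0  2 ]
r3 ← r3 − 2·r2
  [ 1  -3  -2  2  0 ]
  [ 0   0   0  0  1 ]
  [ 0   0   0  0  0 ]
Pivot columns are the columns containing a leading 1.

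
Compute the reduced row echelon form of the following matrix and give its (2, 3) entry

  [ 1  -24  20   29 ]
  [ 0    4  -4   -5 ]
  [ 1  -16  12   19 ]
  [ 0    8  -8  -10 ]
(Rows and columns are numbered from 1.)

-1

Subtract R1 from R3.
Multiply R2 by 1/4.
Subtract 8 times R2 from R3.
Subtract 8 times R2 from R4.
Add 24 times R2 to R1.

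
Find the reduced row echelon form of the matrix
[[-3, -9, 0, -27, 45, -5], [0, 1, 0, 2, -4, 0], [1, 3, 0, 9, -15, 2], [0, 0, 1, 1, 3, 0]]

ρ1 -> -1/3·ρ1
  [ 1  3  0  9  -15  5/3 ]
  [ 0  1  0  2   -4    0 ]
  [ 1  3  0  9  -15    2 ]
  [ 0  0  1  1    3    0 ]
ρ3 -> ρ3 − ρ1
  [ 1  3  0  9  -15  5/3 ]
  [ 0  1  0  2   -4    0 ]
  [ 0  0  0  0    0  1/3 ]
  [ 0  0  1  1    3    0 ]
ρ3 <-> ρ4
  [ 1  3  0  9  -15  5/3 ]
  [ 0  1  0  2   -4    0 ]
  [ 0  0  1  1    3    0 ]
  [ 0  0  0  0    0  1/3 ]
ρ4 -> 3·ρ4
  [ 1  3  0  9  -15  5/3 ]
  [ 0  1  0  2   -4    0 ]
  [ 0  0  1  1    3    0 ]
  [ 0  0  0  0    0    1 ]
ρ1 -> ρ1 − 5/3·ρ4
  [ 1  3  0  9  -15  0 ]
  [ 0  1  0  2   -4  0 ]
  [ 0  0  1  1    3  0 ]
  [ 0  0  0  0    0  1 ]
ρ1 -> ρ1 − 3·ρ2
  [ 1  0  0  3  -3  0 ]
  [ 0  1  0  2  -4  0 ]
  [ 0  0  1  1   3  0 ]
  [ 0  0  0  0   0  1 ]

[[1, 0, 0, 3, -3, 0], [0, 1, 0, 2, -4, 0], [0, 0, 1, 1, 3, 0], [0, 0, 0, 0, 0, 1]]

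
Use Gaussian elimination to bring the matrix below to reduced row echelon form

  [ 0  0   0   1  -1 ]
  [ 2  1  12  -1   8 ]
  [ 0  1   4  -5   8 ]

[[1, 0, 4, 0, 2], [0, 1, 4, 0, 3], [0, 0, 0, 1, -1]]

r1 ↔ r2
r1 ← 1/2·r1
r2 ↔ r3
r2 ← r2 + 5·r3
r1 ← r1 + 1/2·r3
r1 ← r1 − 1/2·r2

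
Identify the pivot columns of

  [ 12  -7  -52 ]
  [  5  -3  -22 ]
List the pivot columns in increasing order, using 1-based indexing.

R1 → 1/12·R1
  [ 1  -7/12  -13/3 ]
  [ 5     -3    -22 ]
R2 → R2 − 5·R1
  [ 1  -7/12  -13/3 ]
  [ 0  -1/12   -1/3 ]
R2 → -12·R2
  [ 1  -7/12  -13/3 ]
  [ 0      1      4 ]
R1 → R1 + 7/12·R2
  [ 1  0  -2 ]
  [ 0  1   4 ]
Pivot columns are the columns containing a leading 1.

1, 2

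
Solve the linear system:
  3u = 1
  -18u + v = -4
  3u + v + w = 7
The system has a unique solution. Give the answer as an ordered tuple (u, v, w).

Form the augmented matrix and row-reduce:
  [   3  0  0  |   1 ]
  [ -18  1  0  |  -4 ]
  [   3  1  1  |   7 ]
ρ1 := 1/3·ρ1
ρ2 := ρ2 + 18·ρ1
ρ3 := ρ3 − 3·ρ1
ρ3 := ρ3 − ρ2
Reading off the last column: u = 1/3, v = 2, w = 4.

(1/3, 2, 4)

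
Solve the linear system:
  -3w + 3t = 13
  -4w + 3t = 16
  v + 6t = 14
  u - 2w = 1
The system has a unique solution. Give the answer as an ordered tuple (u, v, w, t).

Form the augmented matrix and row-reduce:
  [ 0  0  -3  3  |  13 ]
  [ 0  0  -4  3  |  16 ]
  [ 0  1   0  6  |  14 ]
  [ 1  0  -2  0  |   1 ]
ρ1 ↔ ρ4
  [ 1  0  -2  0  |   1 ]
  [ 0  0  -4  3  |  16 ]
  [ 0  1   0  6  |  14 ]
  [ 0  0  -3  3  |  13 ]
ρ2 ↔ ρ3
  [ 1  0  -2  0  |   1 ]
  [ 0  1   0  6  |  14 ]
  [ 0  0  -4  3  |  16 ]
  [ 0  0  -3  3  |  13 ]
ρ3 ← -1/4·ρ3
  [ 1  0  -2     0  |   1 ]
  [ 0  1   0     6  |  14 ]
  [ 0  0   1  -3/4  |  -4 ]
  [ 0  0  -3     3  |  13 ]
ρ4 ← ρ4 + 3·ρ3
  [ 1  0  -2     0  |   1 ]
  [ 0  1   0     6  |  14 ]
  [ 0  0   1  -3/4  |  -4 ]
  [ 0  0   0   3/4  |   1 ]
ρ4 ← 4/3·ρ4
  [ 1  0  -2     0  |    1 ]
  [ 0  1   0     6  |   14 ]
  [ 0  0   1  -3/4  |   -4 ]
  [ 0  0   0     1  |  4/3 ]
ρ3 ← ρ3 + 3/4·ρ4
  [ 1  0  -2  0  |    1 ]
  [ 0  1   0  6  |   14 ]
  [ 0  0   1  0  |   -3 ]
  [ 0  0   0  1  |  4/3 ]
ρ2 ← ρ2 − 6·ρ4
  [ 1  0  -2  0  |    1 ]
  [ 0  1   0  0  |    6 ]
  [ 0  0   1  0  |   -3 ]
  [ 0  0   0  1  |  4/3 ]
ρ1 ← ρ1 + 2·ρ3
  [ 1  0  0  0  |   -5 ]
  [ 0  1  0  0  |    6 ]
  [ 0  0  1  0  |   -3 ]
  [ 0  0  0  1  |  4/3 ]
Reading off the last column: u = -5, v = 6, w = -3, t = 4/3.

(-5, 6, -3, 4/3)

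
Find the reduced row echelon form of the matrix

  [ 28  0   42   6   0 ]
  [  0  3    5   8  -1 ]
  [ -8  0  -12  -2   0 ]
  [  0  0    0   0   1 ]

[[1, 0, 3/2, 0, 0], [0, 1, 5/3, 0, 0], [0, 0, 0, 1, 0], [0, 0, 0, 0, 1]]

ρ1 → 1/28·ρ1
ρ3 → ρ3 + 8·ρ1
ρ2 → 1/3·ρ2
ρ3 → -7/2·ρ3
ρ2 → ρ2 + 1/3·ρ4
ρ2 → ρ2 − 8/3·ρ3
ρ1 → ρ1 − 3/14·ρ3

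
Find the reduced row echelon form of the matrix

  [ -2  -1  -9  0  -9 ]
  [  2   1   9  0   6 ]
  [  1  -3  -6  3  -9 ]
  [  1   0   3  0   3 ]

ρ1 → -1/2·ρ1
  [ 1  1/2  9/2  0  9/2 ]
  [ 2    1    9  0    6 ]
  [ 1   -3   -6  3   -9 ]
  [ 1    0    3  0    3 ]
ρ2 → ρ2 − 2·ρ1
  [ 1  1/2  9/2  0  9/2 ]
  [ 0    0    0  0   -3 ]
  [ 1   -3   -6  3   -9 ]
  [ 1    0    3  0    3 ]
ρ3 → ρ3 − ρ1
  [ 1   1/2    9/2  0    9/2 ]
  [ 0     0      0  0     -3 ]
  [ 0  -7/2  -21/2  3  -27/2 ]
  [ 1     0      3  0      3 ]
ρ4 → ρ4 − ρ1
  [ 1   1/2    9/2  0    9/2 ]
  [ 0     0      0  0     -3 ]
  [ 0  -7/2  -21/2  3  -27/2 ]
  [ 0  -1/2   -3/2  0   -3/2 ]
ρ2 <-> ρ3
  [ 1   1/2    9/2  0    9/2 ]
  [ 0  -7/2  -21/2  3  -27/2 ]
  [ 0     0      0  0     -3 ]
  [ 0  -1/2   -3/2  0   -3/2 ]
ρ2 → -2/7·ρ2
  [ 1   1/2   9/2     0   9/2 ]
  [ 0     1     3  -6/7  27/7 ]
  [ 0     0     0     0    -3 ]
  [ 0  -1/2  -3/2     0  -3/2 ]
ρ4 → ρ4 + 1/2·ρ2
  [ 1  1/2  9/2     0   9/2 ]
  [ 0    1    3  -6/7  27/7 ]
  [ 0    0    0     0    -3 ]
  [ 0    0    0  -3/7   3/7 ]
ρ3 <-> ρ4
  [ 1  1/2  9/2     0   9/2 ]
  [ 0    1    3  -6/7  27/7 ]
  [ 0    0    0  -3/7   3/7 ]
  [ 0    0    0     0    -3 ]
ρ3 → -7/3·ρ3
  [ 1  1/2  9/2     0   9/2 ]
  [ 0    1    3  -6/7  27/7 ]
  [ 0    0    0     1    -1 ]
  [ 0    0    0     0    -3 ]
ρ4 → -1/3·ρ4
  [ 1  1/2  9/2     0   9/2 ]
  [ 0    1    3  -6/7  27/7 ]
  [ 0    0    0     1    -1 ]
  [ 0    0    0     0     1 ]
ρ3 → ρ3 + ρ4
  [ 1  1/2  9/2     0   9/2 ]
  [ 0    1    3  -6/7  27/7 ]
  [ 0    0    0     1     0 ]
  [ 0    0    0     0     1 ]
ρ2 → ρ2 − 27/7·ρ4
  [ 1  1/2  9/2     0  9/2 ]
  [ 0    1    3  -6/7    0 ]
  [ 0    0    0     1    0 ]
  [ 0    0    0     0    1 ]
ρ1 → ρ1 − 9/2·ρ4
  [ 1  1/2  9/2     0  0 ]
  [ 0    1    3  -6/7  0 ]
  [ 0    0    0     1  0 ]
  [ 0    0    0     0  1 ]
ρ2 → ρ2 + 6/7·ρ3
  [ 1  1/2  9/2  0  0 ]
  [ 0    1    3  0  0 ]
  [ 0    0    0  1  0 ]
  [ 0    0    0  0  1 ]
ρ1 → ρ1 − 1/2·ρ2
  [ 1  0  3  0  0 ]
  [ 0  1  3  0  0 ]
  [ 0  0  0  1  0 ]
  [ 0  0  0  0  1 ]

[[1, 0, 3, 0, 0], [0, 1, 3, 0, 0], [0, 0, 0, 1, 0], [0, 0, 0, 0, 1]]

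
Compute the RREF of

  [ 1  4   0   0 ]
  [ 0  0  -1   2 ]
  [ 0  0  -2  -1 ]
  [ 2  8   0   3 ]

R4 ← R4 − 2·R1
  [ 1  4   0   0 ]
  [ 0  0  -1   2 ]
  [ 0  0  -2  -1 ]
  [ 0  0   0   3 ]
R2 ← -1·R2
  [ 1  4   0   0 ]
  [ 0  0   1  -2 ]
  [ 0  0  -2  -1 ]
  [ 0  0   0   3 ]
R3 ← R3 + 2·R2
  [ 1  4  0   0 ]
  [ 0  0  1  -2 ]
  [ 0  0  0  -5 ]
  [ 0  0  0   3 ]
R3 ← -1/5·R3
  [ 1  4  0   0 ]
  [ 0  0  1  -2 ]
  [ 0  0  0   1 ]
  [ 0  0  0   3 ]
R4 ← R4 − 3·R3
  [ 1  4  0   0 ]
  [ 0  0  1  -2 ]
  [ 0  0  0   1 ]
  [ 0  0  0   0 ]
R2 ← R2 + 2·R3
  [ 1  4  0  0 ]
  [ 0  0  1  0 ]
  [ 0  0  0  1 ]
  [ 0  0  0  0 ]

[[1, 4, 0, 0], [0, 0, 1, 0], [0, 0, 0, 1], [0, 0, 0, 0]]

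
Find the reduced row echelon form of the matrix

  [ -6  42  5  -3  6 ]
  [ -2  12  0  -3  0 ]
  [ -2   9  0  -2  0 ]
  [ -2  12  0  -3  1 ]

r1 ← -1/6·r1
r2 ← r2 + 2·r1
r3 ← r3 + 2·r1
r4 ← r4 + 2·r1
r2 ← -1/2·r2
r3 ← r3 + 5·r2
r4 ← r4 + 2·r2
r3 ← 2/5·r3
r3 ← r3 − 6/5·r4
r2 ← r2 − r4
r1 ← r1 + r4
r2 ← r2 − 5/6·r3
r1 ← r1 + 5/6·r3
r1 ← r1 + 7·r2

[[1, 0, 0, -1/2, 0], [0, 1, 0, -1/3, 0], [0, 0, 1, 8/5, 0], [0, 0, 0, 0, 1]]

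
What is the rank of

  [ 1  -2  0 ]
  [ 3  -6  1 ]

rank = 2

ρ2 := ρ2 − 3·ρ1
  [ 1  -2  0 ]
  [ 0   0  1 ]
The reduced form has 2 nonzero rows.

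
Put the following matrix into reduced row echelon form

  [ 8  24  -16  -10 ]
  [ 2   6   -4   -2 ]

[[1, 3, -2, 0], [0, 0, 0, 1]]

ρ1 → 1/8·ρ1
ρ2 → ρ2 − 2·ρ1
ρ2 → 2·ρ2
ρ1 → ρ1 + 5/4·ρ2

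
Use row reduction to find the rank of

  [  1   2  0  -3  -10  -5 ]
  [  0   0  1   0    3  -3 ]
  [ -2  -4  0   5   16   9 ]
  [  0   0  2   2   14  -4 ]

rank = 3

Add 2 times ρ1 to ρ3.
  [ 1  2  0  -3  -10  -5 ]
  [ 0  0  1   0    3  -3 ]
  [ 0  0  0  -1   -4  -1 ]
  [ 0  0  2   2   14  -4 ]
Subtract 2 times ρ2 from ρ4.
  [ 1  2  0  -3  -10  -5 ]
  [ 0  0  1   0    3  -3 ]
  [ 0  0  0  -1   -4  -1 ]
  [ 0  0  0   2    8   2 ]
Multiply ρ3 by -1.
  [ 1  2  0  -3  -10  -5 ]
  [ 0  0  1   0    3  -3 ]
  [ 0  0  0   1    4   1 ]
  [ 0  0  0   2    8   2 ]
Subtract 2 times ρ3 from ρ4.
  [ 1  2  0  -3  -10  -5 ]
  [ 0  0  1   0    3  -3 ]
  [ 0  0  0   1    4   1 ]
  [ 0  0  0   0    0   0 ]
Add 3 times ρ3 to ρ1.
  [ 1  2  0  0  2  -2 ]
  [ 0  0  1  0  3  -3 ]
  [ 0  0  0  1  4   1 ]
  [ 0  0  0  0  0   0 ]
The reduced form has 3 nonzero rows.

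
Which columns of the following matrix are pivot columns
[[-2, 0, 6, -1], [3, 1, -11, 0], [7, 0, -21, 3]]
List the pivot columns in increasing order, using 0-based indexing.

R1 := -1/2·R1
  [ 1  0   -3  1/2 ]
  [ 3  1  -11    0 ]
  [ 7  0  -21    3 ]
R2 := R2 − 3·R1
  [ 1  0   -3   1/2 ]
  [ 0  1   -2  -3/2 ]
  [ 7  0  -21     3 ]
R3 := R3 − 7·R1
  [ 1  0  -3   1/2 ]
  [ 0  1  -2  -3/2 ]
  [ 0  0   0  -1/2 ]
R3 := -2·R3
  [ 1  0  -3   1/2 ]
  [ 0  1  -2  -3/2 ]
  [ 0  0   0     1 ]
R2 := R2 + 3/2·R3
  [ 1  0  -3  1/2 ]
  [ 0  1  -2    0 ]
  [ 0  0   0    1 ]
R1 := R1 − 1/2·R3
  [ 1  0  -3  0 ]
  [ 0  1  -2  0 ]
  [ 0  0   0  1 ]
Pivot columns are the columns containing a leading 1.

0, 1, 3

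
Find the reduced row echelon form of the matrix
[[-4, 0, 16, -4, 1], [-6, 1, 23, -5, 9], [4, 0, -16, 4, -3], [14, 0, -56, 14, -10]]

ρ1 → -1/4·ρ1
  [  1  0   -4   1  -1/4 ]
  [ -6  1   23  -5     9 ]
  [  4  0  -16   4    -3 ]
  [ 14  0  -56  14   -10 ]
ρ2 → ρ2 + 6·ρ1
  [  1  0   -4   1  -1/4 ]
  [  0  1   -1   1  15/2 ]
  [  4  0  -16   4    -3 ]
  [ 14  0  -56  14   -10 ]
ρ3 → ρ3 − 4·ρ1
  [  1  0   -4   1  -1/4 ]
  [  0  1   -1   1  15/2 ]
  [  0  0    0   0    -2 ]
  [ 14  0  -56  14   -10 ]
ρ4 → ρ4 − 14·ρ1
  [ 1  0  -4  1   -1/4 ]
  [ 0  1  -1  1   15/2 ]
  [ 0  0   0  0     -2 ]
  [ 0  0   0  0  -13/2 ]
ρ3 → -1/2·ρ3
  [ 1  0  -4  1   -1/4 ]
  [ 0  1  -1  1   15/2 ]
  [ 0  0   0  0      1 ]
  [ 0  0   0  0  -13/2 ]
ρ4 → ρ4 + 13/2·ρ3
  [ 1  0  -4  1  -1/4 ]
  [ 0  1  -1  1  15/2 ]
  [ 0  0   0  0     1 ]
  [ 0  0   0  0     0 ]
ρ2 → ρ2 − 15/2·ρ3
  [ 1  0  -4  1  -1/4 ]
  [ 0  1  -1  1     0 ]
  [ 0  0   0  0     1 ]
  [ 0  0   0  0     0 ]
ρ1 → ρ1 + 1/4·ρ3
  [ 1  0  -4  1  0 ]
  [ 0  1  -1  1  0 ]
  [ 0  0   0  0  1 ]
  [ 0  0   0  0  0 ]

[[1, 0, -4, 1, 0], [0, 1, -1, 1, 0], [0, 0, 0, 0, 1], [0, 0, 0, 0, 0]]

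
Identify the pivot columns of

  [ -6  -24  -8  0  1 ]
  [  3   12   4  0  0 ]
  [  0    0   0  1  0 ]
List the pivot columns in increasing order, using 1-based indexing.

Multiply R1 by -1/6.
  [ 1   4  4/3  0  -1/6 ]
  [ 3  12    4  0     0 ]
  [ 0   0    0  1     0 ]
Subtract 3 times R1 from R2.
  [ 1  4  4/3  0  -1/6 ]
  [ 0  0    0  0   1/2 ]
  [ 0  0    0  1     0 ]
Swap R2 and R3.
  [ 1  4  4/3  0  -1/6 ]
  [ 0  0    0  1     0 ]
  [ 0  0    0  0   1/2 ]
Multiply R3 by 2.
  [ 1  4  4/3  0  -1/6 ]
  [ 0  0    0  1     0 ]
  [ 0  0    0  0     1 ]
Add 1/6 times R3 to R1.
  [ 1  4  4/3  0  0 ]
  [ 0  0    0  1  0 ]
  [ 0  0    0  0  1 ]
Pivot columns are the columns containing a leading 1.

1, 4, 5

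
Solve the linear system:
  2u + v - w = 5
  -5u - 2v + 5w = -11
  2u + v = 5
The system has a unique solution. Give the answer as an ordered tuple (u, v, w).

Form the augmented matrix and row-reduce:
  [  2   1  -1  |    5 ]
  [ -5  -2   5  |  -11 ]
  [  2   1   0  |    5 ]
ρ1 → 1/2·ρ1
  [  1  1/2  -1/2  |  5/2 ]
  [ -5   -2     5  |  -11 ]
  [  2    1     0  |    5 ]
ρ2 → ρ2 + 5·ρ1
  [ 1  1/2  -1/2  |  5/2 ]
  [ 0  1/2   5/2  |  3/2 ]
  [ 2    1     0  |    5 ]
ρ3 → ρ3 − 2·ρ1
  [ 1  1/2  -1/2  |  5/2 ]
  [ 0  1/2   5/2  |  3/2 ]
  [ 0    0     1  |    0 ]
ρ2 → 2·ρ2
  [ 1  1/2  -1/2  |  5/2 ]
  [ 0    1     5  |    3 ]
  [ 0    0     1  |    0 ]
ρ2 → ρ2 − 5·ρ3
  [ 1  1/2  -1/2  |  5/2 ]
  [ 0    1     0  |    3 ]
  [ 0    0     1  |    0 ]
ρ1 → ρ1 + 1/2·ρ3
  [ 1  1/2  0  |  5/2 ]
  [ 0    1  0  |    3 ]
  [ 0    0  1  |    0 ]
ρ1 → ρ1 − 1/2·ρ2
  [ 1  0  0  |  1 ]
  [ 0  1  0  |  3 ]
  [ 0  0  1  |  0 ]
Reading off the last column: u = 1, v = 3, w = 0.

(1, 3, 0)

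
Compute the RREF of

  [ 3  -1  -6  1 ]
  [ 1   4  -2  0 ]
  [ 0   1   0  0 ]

R1 := 1/3·R1
  [ 1  -1/3  -2  1/3 ]
  [ 1     4  -2    0 ]
  [ 0     1   0    0 ]
R2 := R2 − R1
  [ 1  -1/3  -2   1/3 ]
  [ 0  13/3   0  -1/3 ]
  [ 0     1   0     0 ]
R2 := 3/13·R2
  [ 1  -1/3  -2    1/3 ]
  [ 0     1   0  -1/13 ]
  [ 0     1   0      0 ]
R3 := R3 − R2
  [ 1  -1/3  -2    1/3 ]
  [ 0     1   0  -1/13 ]
  [ 0     0   0   1/13 ]
R3 := 13·R3
  [ 1  -1/3  -2    1/3 ]
  [ 0     1   0  -1/13 ]
  [ 0     0   0      1 ]
R2 := R2 + 1/13·R3
  [ 1  -1/3  -2  1/3 ]
  [ 0     1   0    0 ]
  [ 0     0   0    1 ]
R1 := R1 − 1/3·R3
  [ 1  -1/3  -2  0 ]
  [ 0     1   0  0 ]
  [ 0     0   0  1 ]
R1 := R1 + 1/3·R2
  [ 1  0  -2  0 ]
  [ 0  1   0  0 ]
  [ 0  0   0  1 ]

[[1, 0, -2, 0], [0, 1, 0, 0], [0, 0, 0, 1]]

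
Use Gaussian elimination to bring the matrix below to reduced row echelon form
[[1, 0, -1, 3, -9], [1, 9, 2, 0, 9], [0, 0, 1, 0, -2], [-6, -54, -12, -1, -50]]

Subtract r1 from r2.
Add 6 times r1 to r4.
Multiply r2 by 1/9.
Add 54 times r2 to r4.
Multiply r4 by -1.
Add 1/3 times r4 to r2.
Subtract 3 times r4 from r1.
Subtract 1/3 times r3 from r2.
Add r3 to r1.

[[1, 0, 0, 0, 1], [0, 1, 0, 0, 4/3], [0, 0, 1, 0, -2], [0, 0, 0, 1, -4]]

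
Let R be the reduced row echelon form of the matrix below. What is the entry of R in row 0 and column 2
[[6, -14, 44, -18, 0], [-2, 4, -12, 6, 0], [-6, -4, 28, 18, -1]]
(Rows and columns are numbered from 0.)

-2

r1 → 1/6·r1
  [  1  -7/3  22/3  -3   0 ]
  [ -2     4   -12   6   0 ]
  [ -6    -4    28  18  -1 ]
r2 → r2 + 2·r1
  [  1  -7/3  22/3  -3   0 ]
  [  0  -2/3   8/3   0   0 ]
  [ -6    -4    28  18  -1 ]
r3 → r3 + 6·r1
  [ 1  -7/3  22/3  -3   0 ]
  [ 0  -2/3   8/3   0   0 ]
  [ 0   -18    72   0  -1 ]
r2 → -3/2·r2
  [ 1  -7/3  22/3  -3   0 ]
  [ 0     1    -4   0   0 ]
  [ 0   -18    72   0  -1 ]
r3 → r3 + 18·r2
  [ 1  -7/3  22/3  -3   0 ]
  [ 0     1    -4   0   0 ]
  [ 0     0     0   0  -1 ]
r3 → -1·r3
  [ 1  -7/3  22/3  -3  0 ]
  [ 0     1    -4   0  0 ]
  [ 0     0     0   0  1 ]
r1 → r1 + 7/3·r2
  [ 1  0  -2  -3  0 ]
  [ 0  1  -4   0  0 ]
  [ 0  0   0   0  1 ]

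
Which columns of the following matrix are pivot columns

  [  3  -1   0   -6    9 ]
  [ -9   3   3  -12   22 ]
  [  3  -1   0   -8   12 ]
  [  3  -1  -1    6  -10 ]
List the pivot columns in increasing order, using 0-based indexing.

R1 → 1/3·R1
R2 → R2 + 9·R1
R3 → R3 − 3·R1
R4 → R4 − 3·R1
R2 → 1/3·R2
R4 → R4 + R2
R3 → -1/2·R3
R4 → R4 − 2·R3
R4 → 3·R4
R3 → R3 + 3/2·R4
R2 → R2 − 49/3·R4
R1 → R1 − 3·R4
R2 → R2 + 10·R3
R1 → R1 + 2·R3
Pivot columns are the columns containing a leading 1.

0, 2, 3, 4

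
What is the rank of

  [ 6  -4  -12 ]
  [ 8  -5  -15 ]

rank = 2

R1 → 1/6·R1
  [ 1  -2/3   -2 ]
  [ 8    -5  -15 ]
R2 → R2 − 8·R1
  [ 1  -2/3  -2 ]
  [ 0   1/3   1 ]
R2 → 3·R2
  [ 1  -2/3  -2 ]
  [ 0     1   3 ]
R1 → R1 + 2/3·R2
  [ 1  0  0 ]
  [ 0  1  3 ]
The reduced form has 2 nonzero rows.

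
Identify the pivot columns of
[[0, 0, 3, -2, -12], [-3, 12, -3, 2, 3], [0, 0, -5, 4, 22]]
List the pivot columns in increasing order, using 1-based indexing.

Swap R1 and R2.
Multiply R1 by -1/3.
Multiply R2 by 1/3.
Add 5 times R2 to R3.
Multiply R3 by 3/2.
Add 2/3 times R3 to R2.
Add 2/3 times R3 to R1.
Subtract R2 from R1.
Pivot columns are the columns containing a leading 1.

1, 3, 4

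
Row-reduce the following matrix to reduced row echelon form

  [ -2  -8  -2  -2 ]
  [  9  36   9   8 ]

[[1, 4, 1, 0], [0, 0, 0, 1]]

R1 -> -1/2·R1
  [ 1   4  1  1 ]
  [ 9  36  9  8 ]
R2 -> R2 − 9·R1
  [ 1  4  1   1 ]
  [ 0  0  0  -1 ]
R2 -> -1·R2
  [ 1  4  1  1 ]
  [ 0  0  0  1 ]
R1 -> R1 − R2
  [ 1  4  1  0 ]
  [ 0  0  0  1 ]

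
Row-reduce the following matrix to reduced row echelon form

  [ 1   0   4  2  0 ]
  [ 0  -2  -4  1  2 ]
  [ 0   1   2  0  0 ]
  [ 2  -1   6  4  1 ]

Subtract 2 times R1 from R4.
  [ 1   0   4  2  0 ]
  [ 0  -2  -4  1  2 ]
  [ 0   1   2  0  0 ]
  [ 0  -1  -2  0  1 ]
Multiply R2 by -1/2.
  [ 1   0   4     2   0 ]
  [ 0   1   2  -1/2  -1 ]
  [ 0   1   2     0   0 ]
  [ 0  -1  -2     0   1 ]
Subtract R2 from R3.
  [ 1   0   4     2   0 ]
  [ 0   1   2  -1/2  -1 ]
  [ 0   0   0   1/2   1 ]
  [ 0  -1  -2     0   1 ]
Add R2 to R4.
  [ 1  0  4     2   0 ]
  [ 0  1  2  -1/2  -1 ]
  [ 0  0  0   1/2   1 ]
  [ 0  0  0  -1/2   0 ]
Multiply R3 by 2.
  [ 1  0  4     2   0 ]
  [ 0  1  2  -1/2  -1 ]
  [ 0  0  0     1   2 ]
  [ 0  0  0  -1/2   0 ]
Add 1/2 times R3 to R4.
  [ 1  0  4     2   0 ]
  [ 0  1  2  -1/2  -1 ]
  [ 0  0  0     1   2 ]
  [ 0  0  0     0   1 ]
Subtract 2 times R4 from R3.
  [ 1  0  4     2   0 ]
  [ 0  1  2  -1/2  -1 ]
  [ 0  0  0     1   0 ]
  [ 0  0  0     0   1 ]
Add R4 to R2.
  [ 1  0  4     2  0 ]
  [ 0  1  2  -1/2  0 ]
  [ 0  0  0     1  0 ]
  [ 0  0  0     0  1 ]
Add 1/2 times R3 to R2.
  [ 1  0  4  2  0 ]
  [ 0  1  2  0  0 ]
  [ 0  0  0  1  0 ]
  [ 0  0  0  0  1 ]
Subtract 2 times R3 from R1.
  [ 1  0  4  0  0 ]
  [ 0  1  2  0  0 ]
  [ 0  0  0  1  0 ]
  [ 0  0  0  0  1 ]

[[1, 0, 4, 0, 0], [0, 1, 2, 0, 0], [0, 0, 0, 1, 0], [0, 0, 0, 0, 1]]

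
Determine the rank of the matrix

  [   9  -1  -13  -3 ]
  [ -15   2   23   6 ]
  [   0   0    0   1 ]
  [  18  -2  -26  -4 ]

r1 -> 1/9·r1
  [   1  -1/9  -13/9  -1/3 ]
  [ -15     2     23     6 ]
  [   0     0      0     1 ]
  [  18    -2    -26    -4 ]
r2 -> r2 + 15·r1
  [  1  -1/9  -13/9  -1/3 ]
  [  0   1/3    4/3     1 ]
  [  0     0      0     1 ]
  [ 18    -2    -26    -4 ]
r4 -> r4 − 18·r1
  [ 1  -1/9  -13/9  -1/3 ]
  [ 0   1/3    4/3     1 ]
  [ 0     0      0     1 ]
  [ 0     0      0     2 ]
r2 -> 3·r2
  [ 1  -1/9  -13/9  -1/3 ]
  [ 0     1      4     3 ]
  [ 0     0      0     1 ]
  [ 0     0      0     2 ]
r4 -> r4 − 2·r3
  [ 1  -1/9  -13/9  -1/3 ]
  [ 0     1      4     3 ]
  [ 0     0      0     1 ]
  [ 0     0      0     0 ]
r2 -> r2 − 3·r3
  [ 1  -1/9  -13/9  -1/3 ]
  [ 0     1      4     0 ]
  [ 0     0      0     1 ]
  [ 0     0      0     0 ]
r1 -> r1 + 1/3·r3
  [ 1  -1/9  -13/9  0 ]
  [ 0     1      4  0 ]
  [ 0     0      0  1 ]
  [ 0     0      0  0 ]
r1 -> r1 + 1/9·r2
  [ 1  0  -1  0 ]
  [ 0  1   4  0 ]
  [ 0  0   0  1 ]
  [ 0  0   0  0 ]
The reduced form has 3 nonzero rows.

rank = 3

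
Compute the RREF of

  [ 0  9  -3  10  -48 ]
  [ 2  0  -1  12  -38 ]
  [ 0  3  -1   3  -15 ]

r1 ↔ r2
r1 → 1/2·r1
r2 → 1/9·r2
r3 → r3 − 3·r2
r3 → -3·r3
r2 → r2 − 10/9·r3
r1 → r1 − 6·r3

[[1, 0, -1/2, 0, -1], [0, 1, -1/3, 0, -2], [0, 0, 0, 1, -3]]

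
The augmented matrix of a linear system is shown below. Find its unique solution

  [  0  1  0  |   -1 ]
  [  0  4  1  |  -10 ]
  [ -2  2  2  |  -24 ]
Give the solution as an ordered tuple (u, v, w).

R1 <=> R3
R1 -> -1/2·R1
R2 -> 1/4·R2
R3 -> R3 − R2
R3 -> -4·R3
R2 -> R2 − 1/4·R3
R1 -> R1 + R3
R1 -> R1 + R2
Reading off the last column: u = 5, v = -1, w = -6.

(5, -1, -6)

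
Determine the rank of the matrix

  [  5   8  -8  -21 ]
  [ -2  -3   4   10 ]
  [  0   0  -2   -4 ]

Multiply R1 by 1/5.
  [  1  8/5  -8/5  -21/5 ]
  [ -2   -3     4     10 ]
  [  0    0    -2     -4 ]
Add 2 times R1 to R2.
  [ 1  8/5  -8/5  -21/5 ]
  [ 0  1/5   4/5    8/5 ]
  [ 0    0    -2     -4 ]
Multiply R2 by 5.
  [ 1  8/5  -8/5  -21/5 ]
  [ 0    1     4      8 ]
  [ 0    0    -2     -4 ]
Multiply R3 by -1/2.
  [ 1  8/5  -8/5  -21/5 ]
  [ 0    1     4      8 ]
  [ 0    0     1      2 ]
Subtract 4 times R3 from R2.
  [ 1  8/5  -8/5  -21/5 ]
  [ 0    1     0      0 ]
  [ 0    0     1      2 ]
Add 8/5 times R3 to R1.
  [ 1  8/5  0  -1 ]
  [ 0    1  0   0 ]
  [ 0    0  1   2 ]
Subtract 8/5 times R2 from R1.
  [ 1  0  0  -1 ]
  [ 0  1  0   0 ]
  [ 0  0  1   2 ]
The reduced form has 3 nonzero rows.

rank = 3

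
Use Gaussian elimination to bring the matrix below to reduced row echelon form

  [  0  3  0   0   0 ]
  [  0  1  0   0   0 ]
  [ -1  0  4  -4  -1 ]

[[1, 0, -4, 4, 1], [0, 1, 0, 0, 0], [0, 0, 0, 0, 0]]

Swap ρ1 and ρ3.
  [ -1  0  4  -4  -1 ]
  [  0  1  0   0   0 ]
  [  0  3  0   0   0 ]
Multiply ρ1 by -1.
  [ 1  0  -4  4  1 ]
  [ 0  1   0  0  0 ]
  [ 0  3   0  0  0 ]
Subtract 3 times ρ2 from ρ3.
  [ 1  0  -4  4  1 ]
  [ 0  1   0  0  0 ]
  [ 0  0   0  0  0 ]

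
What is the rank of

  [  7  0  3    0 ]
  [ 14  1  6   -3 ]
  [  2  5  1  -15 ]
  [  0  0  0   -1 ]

rank = 4

R1 → 1/7·R1
  [  1  0  3/7    0 ]
  [ 14  1    6   -3 ]
  [  2  5    1  -15 ]
  [  0  0    0   -1 ]
R2 → R2 − 14·R1
  [ 1  0  3/7    0 ]
  [ 0  1    0   -3 ]
  [ 2  5    1  -15 ]
  [ 0  0    0   -1 ]
R3 → R3 − 2·R1
  [ 1  0  3/7    0 ]
  [ 0  1    0   -3 ]
  [ 0  5  1/7  -15 ]
  [ 0  0    0   -1 ]
R3 → R3 − 5·R2
  [ 1  0  3/7   0 ]
  [ 0  1    0  -3 ]
  [ 0  0  1/7   0 ]
  [ 0  0    0  -1 ]
R3 → 7·R3
  [ 1  0  3/7   0 ]
  [ 0  1    0  -3 ]
  [ 0  0    1   0 ]
  [ 0  0    0  -1 ]
R4 → -1·R4
  [ 1  0  3/7   0 ]
  [ 0  1    0  -3 ]
  [ 0  0    1   0 ]
  [ 0  0    0   1 ]
R2 → R2 + 3·R4
  [ 1  0  3/7  0 ]
  [ 0  1    0  0 ]
  [ 0  0    1  0 ]
  [ 0  0    0  1 ]
R1 → R1 − 3/7·R3
  [ 1  0  0  0 ]
  [ 0  1  0  0 ]
  [ 0  0  1  0 ]
  [ 0  0  0  1 ]
The reduced form has 4 nonzero rows.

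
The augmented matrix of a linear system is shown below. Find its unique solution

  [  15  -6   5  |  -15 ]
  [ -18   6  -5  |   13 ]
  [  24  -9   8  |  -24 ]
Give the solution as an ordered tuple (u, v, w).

R1 → 1/15·R1
  [   1  -2/5  1/3  |   -1 ]
  [ -18     6   -5  |   13 ]
  [  24    -9    8  |  -24 ]
R2 → R2 + 18·R1
  [  1  -2/5  1/3  |   -1 ]
  [  0  -6/5    1  |   -5 ]
  [ 24    -9    8  |  -24 ]
R3 → R3 − 24·R1
  [ 1  -2/5  1/3  |  -1 ]
  [ 0  -6/5    1  |  -5 ]
  [ 0   3/5    0  |   0 ]
R2 → -5/6·R2
  [ 1  -2/5   1/3  |    -1 ]
  [ 0     1  -5/6  |  25/6 ]
  [ 0   3/5     0  |     0 ]
R3 → R3 − 3/5·R2
  [ 1  -2/5   1/3  |    -1 ]
  [ 0     1  -5/6  |  25/6 ]
  [ 0     0   1/2  |  -5/2 ]
R3 → 2·R3
  [ 1  -2/5   1/3  |    -1 ]
  [ 0     1  -5/6  |  25/6 ]
  [ 0     0     1  |    -5 ]
R2 → R2 + 5/6·R3
  [ 1  -2/5  1/3  |  -1 ]
  [ 0     1    0  |   0 ]
  [ 0     0    1  |  -5 ]
R1 → R1 − 1/3·R3
  [ 1  -2/5  0  |  2/3 ]
  [ 0     1  0  |    0 ]
  [ 0     0  1  |   -5 ]
R1 → R1 + 2/5·R2
  [ 1  0  0  |  2/3 ]
  [ 0  1  0  |    0 ]
  [ 0  0  1  |   -5 ]
Reading off the last column: u = 2/3, v = 0, w = -5.

(2/3, 0, -5)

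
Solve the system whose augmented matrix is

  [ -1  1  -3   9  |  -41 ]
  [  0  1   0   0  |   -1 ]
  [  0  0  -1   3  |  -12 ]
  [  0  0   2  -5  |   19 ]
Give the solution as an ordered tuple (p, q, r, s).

r1 := -1·r1
  [ 1  -1   3  -9  |   41 ]
  [ 0   1   0   0  |   -1 ]
  [ 0   0  -1   3  |  -12 ]
  [ 0   0   2  -5  |   19 ]
r3 := -1·r3
  [ 1  -1  3  -9  |  41 ]
  [ 0   1  0   0  |  -1 ]
  [ 0   0  1  -3  |  12 ]
  [ 0   0  2  -5  |  19 ]
r4 := r4 − 2·r3
  [ 1  -1  3  -9  |  41 ]
  [ 0   1  0   0  |  -1 ]
  [ 0   0  1  -3  |  12 ]
  [ 0   0  0   1  |  -5 ]
r3 := r3 + 3·r4
  [ 1  -1  3  -9  |  41 ]
  [ 0   1  0   0  |  -1 ]
  [ 0   0  1   0  |  -3 ]
  [ 0   0  0   1  |  -5 ]
r1 := r1 + 9·r4
  [ 1  -1  3  0  |  -4 ]
  [ 0   1  0  0  |  -1 ]
  [ 0   0  1  0  |  -3 ]
  [ 0   0  0  1  |  -5 ]
r1 := r1 − 3·r3
  [ 1  -1  0  0  |   5 ]
  [ 0   1  0  0  |  -1 ]
  [ 0   0  1  0  |  -3 ]
  [ 0   0  0  1  |  -5 ]
r1 := r1 + r2
  [ 1  0  0  0  |   4 ]
  [ 0  1  0  0  |  -1 ]
  [ 0  0  1  0  |  -3 ]
  [ 0  0  0  1  |  -5 ]
Reading off the last column: p = 4, q = -1, r = -3, s = -5.

(4, -1, -3, -5)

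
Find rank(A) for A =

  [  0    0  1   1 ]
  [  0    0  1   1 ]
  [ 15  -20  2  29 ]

rank = 2

R1 <-> R3
  [ 15  -20  2  29 ]
  [  0    0  1   1 ]
  [  0    0  1   1 ]
R1 -> 1/15·R1
  [ 1  -4/3  2/15  29/15 ]
  [ 0     0     1      1 ]
  [ 0     0     1      1 ]
R3 -> R3 − R2
  [ 1  -4/3  2/15  29/15 ]
  [ 0     0     1      1 ]
  [ 0     0     0      0 ]
R1 -> R1 − 2/15·R2
  [ 1  -4/3  0  9/5 ]
  [ 0     0  1    1 ]
  [ 0     0  0    0 ]
The reduced form has 2 nonzero rows.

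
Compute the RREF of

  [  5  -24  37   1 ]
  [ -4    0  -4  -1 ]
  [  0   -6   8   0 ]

R1 := 1/5·R1
  [  1  -24/5  37/5  1/5 ]
  [ -4      0    -4   -1 ]
  [  0     -6     8    0 ]
R2 := R2 + 4·R1
  [ 1  -24/5   37/5   1/5 ]
  [ 0  -96/5  128/5  -1/5 ]
  [ 0     -6      8     0 ]
R2 := -5/96·R2
  [ 1  -24/5  37/5   1/5 ]
  [ 0      1  -4/3  1/96 ]
  [ 0     -6     8     0 ]
R3 := R3 + 6·R2
  [ 1  -24/5  37/5   1/5 ]
  [ 0      1  -4/3  1/96 ]
  [ 0      0     0  1/16 ]
R3 := 16·R3
  [ 1  -24/5  37/5   1/5 ]
  [ 0      1  -4/3  1/96 ]
  [ 0      0     0     1 ]
R2 := R2 − 1/96·R3
  [ 1  -24/5  37/5  1/5 ]
  [ 0      1  -4/3    0 ]
  [ 0      0     0    1 ]
R1 := R1 − 1/5·R3
  [ 1  -24/5  37/5  0 ]
  [ 0      1  -4/3  0 ]
  [ 0      0     0  1 ]
R1 := R1 + 24/5·R2
  [ 1  0     1  0 ]
  [ 0  1  -4/3  0 ]
  [ 0  0     0  1 ]

[[1, 0, 1, 0], [0, 1, -4/3, 0], [0, 0, 0, 1]]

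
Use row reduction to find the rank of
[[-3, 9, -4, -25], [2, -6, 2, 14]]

rank = 2

r1 → -1/3·r1
  [ 1  -3  4/3  25/3 ]
  [ 2  -6    2    14 ]
r2 → r2 − 2·r1
  [ 1  -3   4/3  25/3 ]
  [ 0   0  -2/3  -8/3 ]
r2 → -3/2·r2
  [ 1  -3  4/3  25/3 ]
  [ 0   0    1     4 ]
r1 → r1 − 4/3·r2
  [ 1  -3  0  3 ]
  [ 0   0  1  4 ]
The reduced form has 2 nonzero rows.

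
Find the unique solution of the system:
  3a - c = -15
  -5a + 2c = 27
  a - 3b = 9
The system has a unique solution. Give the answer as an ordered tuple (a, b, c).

(-3, -4, 6)

Form the augmented matrix and row-reduce:
  [  3   0  -1  |  -15 ]
  [ -5   0   2  |   27 ]
  [  1  -3   0  |    9 ]
r1 → 1/3·r1
  [  1   0  -1/3  |  -5 ]
  [ -5   0     2  |  27 ]
  [  1  -3     0  |   9 ]
r2 → r2 + 5·r1
  [ 1   0  -1/3  |  -5 ]
  [ 0   0   1/3  |   2 ]
  [ 1  -3     0  |   9 ]
r3 → r3 − r1
  [ 1   0  -1/3  |  -5 ]
  [ 0   0   1/3  |   2 ]
  [ 0  -3   1/3  |  14 ]
r2 <-> r3
  [ 1   0  -1/3  |  -5 ]
  [ 0  -3   1/3  |  14 ]
  [ 0   0   1/3  |   2 ]
r2 → -1/3·r2
  [ 1  0  -1/3  |     -5 ]
  [ 0  1  -1/9  |  -14/3 ]
  [ 0  0   1/3  |      2 ]
r3 → 3·r3
  [ 1  0  -1/3  |     -5 ]
  [ 0  1  -1/9  |  -14/3 ]
  [ 0  0     1  |      6 ]
r2 → r2 + 1/9·r3
  [ 1  0  -1/3  |  -5 ]
  [ 0  1     0  |  -4 ]
  [ 0  0     1  |   6 ]
r1 → r1 + 1/3·r3
  [ 1  0  0  |  -3 ]
  [ 0  1  0  |  -4 ]
  [ 0  0  1  |   6 ]
Reading off the last column: a = -3, b = -4, c = 6.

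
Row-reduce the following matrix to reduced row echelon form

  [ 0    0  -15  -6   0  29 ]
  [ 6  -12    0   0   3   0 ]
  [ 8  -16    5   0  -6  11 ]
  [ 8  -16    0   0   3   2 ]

[[1, -2, 0, 0, 0, 1], [0, 0, 1, 0, 0, -9/5], [0, 0, 0, 1, 0, -1/3], [0, 0, 0, 0, 1, -2]]

Swap R1 and R2.
  [ 6  -12    0   0   3   0 ]
  [ 0    0  -15  -6   0  29 ]
  [ 8  -16    5   0  -6  11 ]
  [ 8  -16    0   0   3   2 ]
Multiply R1 by 1/6.
  [ 1   -2    0   0  1/2   0 ]
  [ 0    0  -15  -6    0  29 ]
  [ 8  -16    5   0   -6  11 ]
  [ 8  -16    0   0    3   2 ]
Subtract 8 times R1 from R3.
  [ 1   -2    0   0  1/2   0 ]
  [ 0    0  -15  -6    0  29 ]
  [ 0    0    5   0  -10  11 ]
  [ 8  -16    0   0    3   2 ]
Subtract 8 times R1 from R4.
  [ 1  -2    0   0  1/2   0 ]
  [ 0   0  -15  -6    0  29 ]
  [ 0   0    5   0  -10  11 ]
  [ 0   0    0   0   -1   2 ]
Multiply R2 by -1/15.
  [ 1  -2  0    0  1/2       0 ]
  [ 0   0  1  2/5    0  -29/15 ]
  [ 0   0  5    0  -10      11 ]
  [ 0   0  0    0   -1       2 ]
Subtract 5 times R2 from R3.
  [ 1  -2  0    0  1/2       0 ]
  [ 0   0  1  2/5    0  -29/15 ]
  [ 0   0  0   -2  -10    62/3 ]
  [ 0   0  0    0   -1       2 ]
Multiply R3 by -1/2.
  [ 1  -2  0    0  1/2       0 ]
  [ 0   0  1  2/5    0  -29/15 ]
  [ 0   0  0    1    5   -31/3 ]
  [ 0   0  0    0   -1       2 ]
Multiply R4 by -1.
  [ 1  -2  0    0  1/2       0 ]
  [ 0   0  1  2/5    0  -29/15 ]
  [ 0   0  0    1    5   -31/3 ]
  [ 0   0  0    0    1      -2 ]
Subtract 5 times R4 from R3.
  [ 1  -2  0    0  1/2       0 ]
  [ 0   0  1  2/5    0  -29/15 ]
  [ 0   0  0    1    0    -1/3 ]
  [ 0   0  0    0    1      -2 ]
Subtract 1/2 times R4 from R1.
  [ 1  -2  0    0  0       1 ]
  [ 0   0  1  2/5  0  -29/15 ]
  [ 0   0  0    1  0    -1/3 ]
  [ 0   0  0    0  1      -2 ]
Subtract 2/5 times R3 from R2.
  [ 1  -2  0  0  0     1 ]
  [ 0   0  1  0  0  -9/5 ]
  [ 0   0  0  1  0  -1/3 ]
  [ 0   0  0  0  1    -2 ]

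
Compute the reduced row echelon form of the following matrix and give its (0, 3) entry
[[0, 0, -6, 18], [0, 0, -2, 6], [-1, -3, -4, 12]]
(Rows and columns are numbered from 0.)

0

ρ1 <-> ρ3
  [ -1  -3  -4  12 ]
  [  0   0  -2   6 ]
  [  0   0  -6  18 ]
ρ1 := -1·ρ1
  [ 1  3   4  -12 ]
  [ 0  0  -2    6 ]
  [ 0  0  -6   18 ]
ρ2 := -1/2·ρ2
  [ 1  3   4  -12 ]
  [ 0  0   1   -3 ]
  [ 0  0  -6   18 ]
ρ3 := ρ3 + 6·ρ2
  [ 1  3  4  -12 ]
  [ 0  0  1   -3 ]
  [ 0  0  0    0 ]
ρ1 := ρ1 − 4·ρ2
  [ 1  3  0   0 ]
  [ 0  0  1  -3 ]
  [ 0  0  0   0 ]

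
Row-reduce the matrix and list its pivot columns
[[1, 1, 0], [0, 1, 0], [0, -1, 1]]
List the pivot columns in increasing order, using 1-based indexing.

1, 2, 3

r3 -> r3 + r2
  [ 1  1  0 ]
  [ 0  1  0 ]
  [ 0  0  1 ]
r1 -> r1 − r2
  [ 1  0  0 ]
  [ 0  1  0 ]
  [ 0  0  1 ]
Pivot columns are the columns containing a leading 1.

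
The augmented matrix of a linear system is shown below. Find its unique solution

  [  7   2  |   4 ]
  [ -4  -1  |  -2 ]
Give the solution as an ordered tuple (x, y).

(0, 2)

ρ1 := 1/7·ρ1
  [  1  2/7  |  4/7 ]
  [ -4   -1  |   -2 ]
ρ2 := ρ2 + 4·ρ1
  [ 1  2/7  |  4/7 ]
  [ 0  1/7  |  2/7 ]
ρ2 := 7·ρ2
  [ 1  2/7  |  4/7 ]
  [ 0    1  |    2 ]
ρ1 := ρ1 − 2/7·ρ2
  [ 1  0  |  0 ]
  [ 0  1  |  2 ]
Reading off the last column: x = 0, y = 2.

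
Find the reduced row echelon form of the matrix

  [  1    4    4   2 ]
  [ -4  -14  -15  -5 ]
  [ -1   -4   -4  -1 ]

[[1, 0, 2, 0], [0, 1, 1/2, 0], [0, 0, 0, 1]]

r2 -> r2 + 4·r1
  [  1   4   4   2 ]
  [  0   2   1   3 ]
  [ -1  -4  -4  -1 ]
r3 -> r3 + r1
  [ 1  4  4  2 ]
  [ 0  2  1  3 ]
  [ 0  0  0  1 ]
r2 -> 1/2·r2
  [ 1  4    4    2 ]
  [ 0  1  1/2  3/2 ]
  [ 0  0    0    1 ]
r2 -> r2 − 3/2·r3
  [ 1  4    4  2 ]
  [ 0  1  1/2  0 ]
  [ 0  0    0  1 ]
r1 -> r1 − 2·r3
  [ 1  4    4  0 ]
  [ 0  1  1/2  0 ]
  [ 0  0    0  1 ]
r1 -> r1 − 4·r2
  [ 1  0    2  0 ]
  [ 0  1  1/2  0 ]
  [ 0  0    0  1 ]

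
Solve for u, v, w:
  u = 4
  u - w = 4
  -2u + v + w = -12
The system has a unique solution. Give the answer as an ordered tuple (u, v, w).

Form the augmented matrix and row-reduce:
  [  1  0   0  |    4 ]
  [  1  0  -1  |    4 ]
  [ -2  1   1  |  -12 ]
R2 -> R2 − R1
  [  1  0   0  |    4 ]
  [  0  0  -1  |    0 ]
  [ -2  1   1  |  -12 ]
R3 -> R3 + 2·R1
  [ 1  0   0  |   4 ]
  [ 0  0  -1  |   0 ]
  [ 0  1   1  |  -4 ]
R2 <-> R3
  [ 1  0   0  |   4 ]
  [ 0  1   1  |  -4 ]
  [ 0  0  -1  |   0 ]
R3 -> -1·R3
  [ 1  0  0  |   4 ]
  [ 0  1  1  |  -4 ]
  [ 0  0  1  |   0 ]
R2 -> R2 − R3
  [ 1  0  0  |   4 ]
  [ 0  1  0  |  -4 ]
  [ 0  0  1  |   0 ]
Reading off the last column: u = 4, v = -4, w = 0.

(4, -4, 0)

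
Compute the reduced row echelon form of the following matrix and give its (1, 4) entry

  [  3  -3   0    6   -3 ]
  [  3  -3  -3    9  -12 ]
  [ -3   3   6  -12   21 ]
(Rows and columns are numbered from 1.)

ρ1 := 1/3·ρ1
  [  1  -1   0    2   -1 ]
  [  3  -3  -3    9  -12 ]
  [ -3   3   6  -12   21 ]
ρ2 := ρ2 − 3·ρ1
  [  1  -1   0    2  -1 ]
  [  0   0  -3    3  -9 ]
  [ -3   3   6  -12  21 ]
ρ3 := ρ3 + 3·ρ1
  [ 1  -1   0   2  -1 ]
  [ 0   0  -3   3  -9 ]
  [ 0   0   6  -6  18 ]
ρ2 := -1/3·ρ2
  [ 1  -1  0   2  -1 ]
  [ 0   0  1  -1   3 ]
  [ 0   0  6  -6  18 ]
ρ3 := ρ3 − 6·ρ2
  [ 1  -1  0   2  -1 ]
  [ 0   0  1  -1   3 ]
  [ 0   0  0   0   0 ]

2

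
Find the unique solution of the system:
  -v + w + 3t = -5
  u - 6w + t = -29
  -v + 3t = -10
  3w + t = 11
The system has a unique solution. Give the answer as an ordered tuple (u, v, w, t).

Form the augmented matrix and row-reduce:
  [ 0  -1   1  3  |   -5 ]
  [ 1   0  -6  1  |  -29 ]
  [ 0  -1   0  3  |  -10 ]
  [ 0   0   3  1  |   11 ]
Swap R1 and R2.
  [ 1   0  -6  1  |  -29 ]
  [ 0  -1   1  3  |   -5 ]
  [ 0  -1   0  3  |  -10 ]
  [ 0   0   3  1  |   11 ]
Multiply R2 by -1.
  [ 1   0  -6   1  |  -29 ]
  [ 0   1  -1  -3  |    5 ]
  [ 0  -1   0   3  |  -10 ]
  [ 0   0   3   1  |   11 ]
Add R2 to R3.
  [ 1  0  -6   1  |  -29 ]
  [ 0  1  -1  -3  |    5 ]
  [ 0  0  -1   0  |   -5 ]
  [ 0  0   3   1  |   11 ]
Multiply R3 by -1.
  [ 1  0  -6   1  |  -29 ]
  [ 0  1  -1  -3  |    5 ]
  [ 0  0   1   0  |    5 ]
  [ 0  0   3   1  |   11 ]
Subtract 3 times R3 from R4.
  [ 1  0  -6   1  |  -29 ]
  [ 0  1  -1  -3  |    5 ]
  [ 0  0   1   0  |    5 ]
  [ 0  0   0   1  |   -4 ]
Add 3 times R4 to R2.
  [ 1  0  -6  1  |  -29 ]
  [ 0  1  -1  0  |   -7 ]
  [ 0  0   1  0  |    5 ]
  [ 0  0   0  1  |   -4 ]
Subtract R4 from R1.
  [ 1  0  -6  0  |  -25 ]
  [ 0  1  -1  0  |   -7 ]
  [ 0  0   1  0  |    5 ]
  [ 0  0   0  1  |   -4 ]
Add R3 to R2.
  [ 1  0  -6  0  |  -25 ]
  [ 0  1   0  0  |   -2 ]
  [ 0  0   1  0  |    5 ]
  [ 0  0   0  1  |   -4 ]
Add 6 times R3 to R1.
  [ 1  0  0  0  |   5 ]
  [ 0  1  0  0  |  -2 ]
  [ 0  0  1  0  |   5 ]
  [ 0  0  0  1  |  -4 ]
Reading off the last column: u = 5, v = -2, w = 5, t = -4.

(5, -2, 5, -4)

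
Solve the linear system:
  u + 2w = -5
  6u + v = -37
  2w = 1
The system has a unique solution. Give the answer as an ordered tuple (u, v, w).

(-6, -1, 1/2)

Form the augmented matrix and row-reduce:
  [ 1  0  2  |   -5 ]
  [ 6  1  0  |  -37 ]
  [ 0  0  2  |    1 ]
Subtract 6 times r1 from r2.
  [ 1  0    2  |  -5 ]
  [ 0  1  -12  |  -7 ]
  [ 0  0    2  |   1 ]
Multiply r3 by 1/2.
  [ 1  0    2  |   -5 ]
  [ 0  1  -12  |   -7 ]
  [ 0  0    1  |  1/2 ]
Add 12 times r3 to r2.
  [ 1  0  2  |   -5 ]
  [ 0  1  0  |   -1 ]
  [ 0  0  1  |  1/2 ]
Subtract 2 times r3 from r1.
  [ 1  0  0  |   -6 ]
  [ 0  1  0  |   -1 ]
  [ 0  0  1  |  1/2 ]
Reading off the last column: u = -6, v = -1, w = 1/2.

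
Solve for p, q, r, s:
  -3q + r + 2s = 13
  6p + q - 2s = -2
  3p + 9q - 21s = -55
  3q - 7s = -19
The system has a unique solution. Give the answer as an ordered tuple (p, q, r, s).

Form the augmented matrix and row-reduce:
  [ 0  -3  1    2  |   13 ]
  [ 6   1  0   -2  |   -2 ]
  [ 3   9  0  -21  |  -55 ]
  [ 0   3  0   -7  |  -19 ]
r1 <-> r2
  [ 6   1  0   -2  |   -2 ]
  [ 0  -3  1    2  |   13 ]
  [ 3   9  0  -21  |  -55 ]
  [ 0   3  0   -7  |  -19 ]
r1 := 1/6·r1
  [ 1  1/6  0  -1/3  |  -1/3 ]
  [ 0   -3  1     2  |    13 ]
  [ 3    9  0   -21  |   -55 ]
  [ 0    3  0    -7  |   -19 ]
r3 := r3 − 3·r1
  [ 1   1/6  0  -1/3  |  -1/3 ]
  [ 0    -3  1     2  |    13 ]
  [ 0  17/2  0   -20  |   -54 ]
  [ 0     3  0    -7  |   -19 ]
r2 := -1/3·r2
  [ 1   1/6     0  -1/3  |   -1/3 ]
  [ 0     1  -1/3  -2/3  |  -13/3 ]
  [ 0  17/2     0   -20  |    -54 ]
  [ 0     3     0    -7  |    -19 ]
r3 := r3 − 17/2·r2
  [ 1  1/6     0   -1/3  |    -1/3 ]
  [ 0    1  -1/3   -2/3  |   -13/3 ]
  [ 0    0  17/6  -43/3  |  -103/6 ]
  [ 0    3     0     -7  |     -19 ]
r4 := r4 − 3·r2
  [ 1  1/6     0   -1/3  |    -1/3 ]
  [ 0    1  -1/3   -2/3  |   -13/3 ]
  [ 0    0  17/6  -43/3  |  -103/6 ]
  [ 0    0     1     -5  |      -6 ]
r3 := 6/17·r3
  [ 1  1/6     0    -1/3  |     -1/3 ]
  [ 0    1  -1/3    -2/3  |    -13/3 ]
  [ 0    0     1  -86/17  |  -103/17 ]
  [ 0    0     1      -5  |       -6 ]
r4 := r4 − r3
  [ 1  1/6     0    -1/3  |     -1/3 ]
  [ 0    1  -1/3    -2/3  |    -13/3 ]
  [ 0    0     1  -86/17  |  -103/17 ]
  [ 0    0     0    1/17  |     1/17 ]
r4 := 17·r4
  [ 1  1/6     0    -1/3  |     -1/3 ]
  [ 0    1  -1/3    -2/3  |    -13/3 ]
  [ 0    0     1  -86/17  |  -103/17 ]
  [ 0    0     0       1  |        1 ]
r3 := r3 + 86/17·r4
  [ 1  1/6     0  -1/3  |   -1/3 ]
  [ 0    1  -1/3  -2/3  |  -13/3 ]
  [ 0    0     1     0  |     -1 ]
  [ 0    0     0     1  |      1 ]
r2 := r2 + 2/3·r4
  [ 1  1/6     0  -1/3  |   -1/3 ]
  [ 0    1  -1/3     0  |  -11/3 ]
  [ 0    0     1     0  |     -1 ]
  [ 0    0     0     1  |      1 ]
r1 := r1 + 1/3·r4
  [ 1  1/6     0  0  |      0 ]
  [ 0    1  -1/3  0  |  -11/3 ]
  [ 0    0     1  0  |     -1 ]
  [ 0    0     0  1  |      1 ]
r2 := r2 + 1/3·r3
  [ 1  1/6  0  0  |   0 ]
  [ 0    1  0  0  |  -4 ]
  [ 0    0  1  0  |  -1 ]
  [ 0    0  0  1  |   1 ]
r1 := r1 − 1/6·r2
  [ 1  0  0  0  |  2/3 ]
  [ 0  1  0  0  |   -4 ]
  [ 0  0  1  0  |   -1 ]
  [ 0  0  0  1  |    1 ]
Reading off the last column: p = 2/3, q = -4, r = -1, s = 1.

(2/3, -4, -1, 1)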